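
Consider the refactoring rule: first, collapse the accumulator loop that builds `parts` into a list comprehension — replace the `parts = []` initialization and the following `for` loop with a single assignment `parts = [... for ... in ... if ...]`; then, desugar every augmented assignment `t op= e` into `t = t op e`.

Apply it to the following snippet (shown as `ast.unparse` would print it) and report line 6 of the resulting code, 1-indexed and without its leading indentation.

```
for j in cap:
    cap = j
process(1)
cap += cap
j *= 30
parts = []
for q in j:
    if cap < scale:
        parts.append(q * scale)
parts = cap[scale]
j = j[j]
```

Transformed code:
for j in cap:
    cap = j
process(1)
cap = cap + cap
j = j * 30
parts = [q * scale for q in j if cap < scale]
parts = cap[scale]
j = j[j]

parts = [q * scale for q in j if cap < scale]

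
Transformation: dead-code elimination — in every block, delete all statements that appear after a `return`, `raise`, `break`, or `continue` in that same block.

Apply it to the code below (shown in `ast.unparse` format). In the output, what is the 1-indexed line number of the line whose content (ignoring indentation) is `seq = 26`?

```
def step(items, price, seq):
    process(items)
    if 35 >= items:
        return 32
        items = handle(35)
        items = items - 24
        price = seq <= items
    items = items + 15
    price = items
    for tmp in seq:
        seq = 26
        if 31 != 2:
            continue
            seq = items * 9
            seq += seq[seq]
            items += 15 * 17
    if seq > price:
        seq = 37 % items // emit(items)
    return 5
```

8

Transformed code:
def step(items, price, seq):
    process(items)
    if 35 >= items:
        return 32
    items = items + 15
    price = items
    for tmp in seq:
        seq = 26
        if 31 != 2:
            continue
    if seq > price:
        seq = 37 % items // emit(items)
    return 5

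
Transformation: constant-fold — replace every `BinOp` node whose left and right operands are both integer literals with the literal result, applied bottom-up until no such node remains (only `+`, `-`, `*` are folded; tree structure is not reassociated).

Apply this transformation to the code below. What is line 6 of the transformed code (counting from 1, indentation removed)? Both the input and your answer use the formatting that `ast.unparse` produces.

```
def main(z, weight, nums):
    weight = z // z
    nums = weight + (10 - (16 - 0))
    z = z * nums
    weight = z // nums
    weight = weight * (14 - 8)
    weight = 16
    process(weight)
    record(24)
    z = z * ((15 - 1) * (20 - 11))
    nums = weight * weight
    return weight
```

Transformed code:
def main(z, weight, nums):
    weight = z // z
    nums = weight + -6
    z = z * nums
    weight = z // nums
    weight = weight * 6
    weight = 16
    process(weight)
    record(24)
    z = z * 126
    nums = weight * weight
    return weight

weight = weight * 6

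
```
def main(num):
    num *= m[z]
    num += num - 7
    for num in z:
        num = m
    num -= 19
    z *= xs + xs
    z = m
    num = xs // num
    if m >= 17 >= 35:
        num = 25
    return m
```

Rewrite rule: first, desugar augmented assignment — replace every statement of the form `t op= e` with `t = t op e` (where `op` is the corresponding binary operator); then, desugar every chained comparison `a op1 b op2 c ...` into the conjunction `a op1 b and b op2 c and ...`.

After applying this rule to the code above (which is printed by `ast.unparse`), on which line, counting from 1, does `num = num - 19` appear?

Transformed code:
def main(num):
    num = num * m[z]
    num = num + (num - 7)
    for num in z:
        num = m
    num = num - 19
    z = z * (xs + xs)
    z = m
    num = xs // num
    if m >= 17 and 17 >= 35:
        num = 25
    return m

6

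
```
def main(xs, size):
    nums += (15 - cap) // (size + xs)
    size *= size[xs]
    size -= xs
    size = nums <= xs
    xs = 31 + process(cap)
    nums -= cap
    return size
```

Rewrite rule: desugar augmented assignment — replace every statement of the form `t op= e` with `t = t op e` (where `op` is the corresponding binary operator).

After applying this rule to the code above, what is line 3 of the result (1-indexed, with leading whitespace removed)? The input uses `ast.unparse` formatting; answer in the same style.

size = size * size[xs]

Transformed code:
def main(xs, size):
    nums = nums + (15 - cap) // (size + xs)
    size = size * size[xs]
    size = size - xs
    size = nums <= xs
    xs = 31 + process(cap)
    nums = nums - cap
    return size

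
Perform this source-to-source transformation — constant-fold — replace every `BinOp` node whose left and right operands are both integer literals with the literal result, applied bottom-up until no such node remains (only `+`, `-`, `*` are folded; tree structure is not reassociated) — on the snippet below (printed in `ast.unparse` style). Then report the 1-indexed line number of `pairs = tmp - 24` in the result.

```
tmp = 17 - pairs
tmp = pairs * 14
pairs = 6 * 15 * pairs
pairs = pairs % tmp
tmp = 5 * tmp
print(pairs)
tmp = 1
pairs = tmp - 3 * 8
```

Transformed code:
tmp = 17 - pairs
tmp = pairs * 14
pairs = 90 * pairs
pairs = pairs % tmp
tmp = 5 * tmp
print(pairs)
tmp = 1
pairs = tmp - 24

8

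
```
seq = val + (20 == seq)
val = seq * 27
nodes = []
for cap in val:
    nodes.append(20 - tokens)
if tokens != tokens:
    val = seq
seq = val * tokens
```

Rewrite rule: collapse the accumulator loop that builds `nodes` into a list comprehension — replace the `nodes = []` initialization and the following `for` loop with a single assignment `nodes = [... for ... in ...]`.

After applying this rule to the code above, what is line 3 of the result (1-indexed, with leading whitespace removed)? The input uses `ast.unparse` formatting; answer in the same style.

nodes = [20 - tokens for cap in val]

Transformed code:
seq = val + (20 == seq)
val = seq * 27
nodes = [20 - tokens for cap in val]
if tokens != tokens:
    val = seq
seq = val * tokens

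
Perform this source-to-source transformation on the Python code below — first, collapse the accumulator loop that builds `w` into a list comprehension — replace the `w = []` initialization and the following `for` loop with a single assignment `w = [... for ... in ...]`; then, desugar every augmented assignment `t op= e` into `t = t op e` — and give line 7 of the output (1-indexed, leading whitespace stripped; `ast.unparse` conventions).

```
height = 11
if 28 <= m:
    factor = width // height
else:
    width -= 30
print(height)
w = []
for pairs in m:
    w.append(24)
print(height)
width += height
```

Transformed code:
height = 11
if 28 <= m:
    factor = width // height
else:
    width = width - 30
print(height)
w = [24 for pairs in m]
print(height)
width = width + height

w = [24 for pairs in m]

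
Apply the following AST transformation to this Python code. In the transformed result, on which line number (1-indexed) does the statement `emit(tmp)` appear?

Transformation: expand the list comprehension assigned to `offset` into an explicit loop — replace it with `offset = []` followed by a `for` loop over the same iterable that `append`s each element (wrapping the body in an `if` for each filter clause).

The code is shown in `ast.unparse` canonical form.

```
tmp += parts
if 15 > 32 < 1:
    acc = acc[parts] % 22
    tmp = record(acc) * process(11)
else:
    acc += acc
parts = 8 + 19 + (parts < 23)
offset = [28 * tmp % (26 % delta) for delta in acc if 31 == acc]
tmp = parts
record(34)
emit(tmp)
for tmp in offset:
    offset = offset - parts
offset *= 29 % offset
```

Transformed code:
tmp += parts
if 15 > 32 < 1:
    acc = acc[parts] % 22
    tmp = record(acc) * process(11)
else:
    acc += acc
parts = 8 + 19 + (parts < 23)
offset = []
for delta in acc:
    if 31 == acc:
        offset.append(28 * tmp % (26 % delta))
tmp = parts
record(34)
emit(tmp)
for tmp in offset:
    offset = offset - parts
offset *= 29 % offset

14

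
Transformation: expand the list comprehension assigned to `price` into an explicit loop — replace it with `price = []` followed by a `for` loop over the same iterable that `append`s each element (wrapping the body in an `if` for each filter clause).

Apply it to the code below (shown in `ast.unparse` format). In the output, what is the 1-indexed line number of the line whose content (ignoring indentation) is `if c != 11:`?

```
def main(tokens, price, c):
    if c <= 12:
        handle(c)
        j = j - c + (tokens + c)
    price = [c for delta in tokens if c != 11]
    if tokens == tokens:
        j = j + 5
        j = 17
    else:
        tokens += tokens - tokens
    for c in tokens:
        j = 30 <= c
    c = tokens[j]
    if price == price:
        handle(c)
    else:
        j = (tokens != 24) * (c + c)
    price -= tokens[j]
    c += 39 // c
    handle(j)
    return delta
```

Transformed code:
def main(tokens, price, c):
    if c <= 12:
        handle(c)
        j = j - c + (tokens + c)
    price = []
    for delta in tokens:
        if c != 11:
            price.append(c)
    if tokens == tokens:
        j = j + 5
        j = 17
    else:
        tokens += tokens - tokens
    for c in tokens:
        j = 30 <= c
    c = tokens[j]
    if price == price:
        handle(c)
    else:
        j = (tokens != 24) * (c + c)
    price -= tokens[j]
    c += 39 // c
    handle(j)
    return delta

7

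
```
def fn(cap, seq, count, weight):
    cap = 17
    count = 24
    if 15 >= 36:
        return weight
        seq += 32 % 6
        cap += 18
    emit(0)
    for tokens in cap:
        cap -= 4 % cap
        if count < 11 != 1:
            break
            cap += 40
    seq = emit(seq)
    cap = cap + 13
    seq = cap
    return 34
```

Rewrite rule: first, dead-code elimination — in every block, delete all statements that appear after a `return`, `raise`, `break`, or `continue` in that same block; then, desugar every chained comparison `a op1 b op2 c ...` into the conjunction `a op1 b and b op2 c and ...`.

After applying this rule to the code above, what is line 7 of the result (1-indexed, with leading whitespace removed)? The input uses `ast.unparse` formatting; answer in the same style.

for tokens in cap:

Transformed code:
def fn(cap, seq, count, weight):
    cap = 17
    count = 24
    if 15 >= 36:
        return weight
    emit(0)
    for tokens in cap:
        cap -= 4 % cap
        if count < 11 and 11 != 1:
            break
    seq = emit(seq)
    cap = cap + 13
    seq = cap
    return 34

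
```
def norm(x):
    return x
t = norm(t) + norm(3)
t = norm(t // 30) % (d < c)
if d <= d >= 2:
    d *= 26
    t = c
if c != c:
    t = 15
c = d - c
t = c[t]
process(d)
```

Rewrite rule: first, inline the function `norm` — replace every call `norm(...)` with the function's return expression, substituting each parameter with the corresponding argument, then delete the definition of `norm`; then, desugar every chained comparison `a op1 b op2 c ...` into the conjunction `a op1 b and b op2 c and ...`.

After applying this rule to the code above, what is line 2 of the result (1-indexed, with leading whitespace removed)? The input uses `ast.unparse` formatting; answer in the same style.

Transformed code:
t = t + 3
t = t // 30 % (d < c)
if d <= d and d >= 2:
    d *= 26
    t = c
if c != c:
    t = 15
c = d - c
t = c[t]
process(d)

t = t // 30 % (d < c)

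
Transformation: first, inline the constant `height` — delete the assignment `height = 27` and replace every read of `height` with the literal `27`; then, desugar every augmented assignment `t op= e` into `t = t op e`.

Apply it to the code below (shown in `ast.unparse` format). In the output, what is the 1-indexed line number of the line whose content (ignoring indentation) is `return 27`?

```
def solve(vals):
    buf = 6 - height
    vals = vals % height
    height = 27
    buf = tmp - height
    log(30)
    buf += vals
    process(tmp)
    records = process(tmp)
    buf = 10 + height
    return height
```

10

Transformed code:
def solve(vals):
    buf = 6 - 27
    vals = vals % 27
    buf = tmp - 27
    log(30)
    buf = buf + vals
    process(tmp)
    records = process(tmp)
    buf = 10 + 27
    return 27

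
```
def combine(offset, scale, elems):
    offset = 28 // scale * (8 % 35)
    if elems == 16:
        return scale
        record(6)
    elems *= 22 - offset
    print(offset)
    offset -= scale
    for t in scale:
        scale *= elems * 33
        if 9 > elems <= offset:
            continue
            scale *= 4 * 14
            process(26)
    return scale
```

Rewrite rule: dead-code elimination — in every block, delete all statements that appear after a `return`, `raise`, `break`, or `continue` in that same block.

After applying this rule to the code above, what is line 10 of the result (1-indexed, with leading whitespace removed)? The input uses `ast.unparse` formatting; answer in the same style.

if 9 > elems <= offset:

Transformed code:
def combine(offset, scale, elems):
    offset = 28 // scale * (8 % 35)
    if elems == 16:
        return scale
    elems *= 22 - offset
    print(offset)
    offset -= scale
    for t in scale:
        scale *= elems * 33
        if 9 > elems <= offset:
            continue
    return scale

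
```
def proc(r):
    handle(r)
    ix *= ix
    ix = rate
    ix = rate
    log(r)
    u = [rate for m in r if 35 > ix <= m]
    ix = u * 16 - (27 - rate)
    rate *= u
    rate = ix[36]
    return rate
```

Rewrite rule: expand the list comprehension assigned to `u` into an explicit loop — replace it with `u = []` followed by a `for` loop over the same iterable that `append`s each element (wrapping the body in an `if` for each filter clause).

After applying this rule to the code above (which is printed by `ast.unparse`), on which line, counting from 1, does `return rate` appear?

Transformed code:
def proc(r):
    handle(r)
    ix *= ix
    ix = rate
    ix = rate
    log(r)
    u = []
    for m in r:
        if 35 > ix <= m:
            u.append(rate)
    ix = u * 16 - (27 - rate)
    rate *= u
    rate = ix[36]
    return rate

14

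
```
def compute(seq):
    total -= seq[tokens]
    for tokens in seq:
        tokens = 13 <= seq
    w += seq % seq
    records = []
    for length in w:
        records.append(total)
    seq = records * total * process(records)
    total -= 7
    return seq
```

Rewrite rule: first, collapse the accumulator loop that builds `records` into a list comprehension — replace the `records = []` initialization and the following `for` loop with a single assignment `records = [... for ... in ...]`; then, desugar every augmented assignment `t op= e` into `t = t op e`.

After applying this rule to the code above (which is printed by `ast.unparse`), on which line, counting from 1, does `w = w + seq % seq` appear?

Transformed code:
def compute(seq):
    total = total - seq[tokens]
    for tokens in seq:
        tokens = 13 <= seq
    w = w + seq % seq
    records = [total for length in w]
    seq = records * total * process(records)
    total = total - 7
    return seq

5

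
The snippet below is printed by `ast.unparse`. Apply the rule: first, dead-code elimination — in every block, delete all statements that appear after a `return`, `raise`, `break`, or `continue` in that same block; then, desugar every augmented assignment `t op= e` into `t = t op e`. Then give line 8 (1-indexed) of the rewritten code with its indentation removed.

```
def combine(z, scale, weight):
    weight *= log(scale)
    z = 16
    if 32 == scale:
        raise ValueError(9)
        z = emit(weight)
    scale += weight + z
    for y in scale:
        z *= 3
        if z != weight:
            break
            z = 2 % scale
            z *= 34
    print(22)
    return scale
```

Transformed code:
def combine(z, scale, weight):
    weight = weight * log(scale)
    z = 16
    if 32 == scale:
        raise ValueError(9)
    scale = scale + (weight + z)
    for y in scale:
        z = z * 3
        if z != weight:
            break
    print(22)
    return scale

z = z * 3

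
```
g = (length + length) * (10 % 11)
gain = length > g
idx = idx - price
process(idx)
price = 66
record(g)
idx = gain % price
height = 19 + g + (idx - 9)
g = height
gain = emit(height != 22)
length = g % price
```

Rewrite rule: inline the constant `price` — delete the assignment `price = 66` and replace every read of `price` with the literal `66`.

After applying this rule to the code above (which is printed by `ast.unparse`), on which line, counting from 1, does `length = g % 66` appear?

10

Transformed code:
g = (length + length) * (10 % 11)
gain = length > g
idx = idx - 66
process(idx)
record(g)
idx = gain % 66
height = 19 + g + (idx - 9)
g = height
gain = emit(height != 22)
length = g % 66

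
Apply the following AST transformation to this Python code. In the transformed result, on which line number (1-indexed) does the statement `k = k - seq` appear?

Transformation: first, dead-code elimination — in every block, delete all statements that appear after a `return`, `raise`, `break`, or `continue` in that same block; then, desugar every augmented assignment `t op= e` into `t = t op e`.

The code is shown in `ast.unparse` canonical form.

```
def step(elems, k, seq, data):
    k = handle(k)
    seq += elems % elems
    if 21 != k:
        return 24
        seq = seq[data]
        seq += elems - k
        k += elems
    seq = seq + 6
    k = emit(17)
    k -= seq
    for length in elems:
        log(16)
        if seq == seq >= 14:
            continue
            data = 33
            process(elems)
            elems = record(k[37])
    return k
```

Transformed code:
def step(elems, k, seq, data):
    k = handle(k)
    seq = seq + elems % elems
    if 21 != k:
        return 24
    seq = seq + 6
    k = emit(17)
    k = k - seq
    for length in elems:
        log(16)
        if seq == seq >= 14:
            continue
    return k

8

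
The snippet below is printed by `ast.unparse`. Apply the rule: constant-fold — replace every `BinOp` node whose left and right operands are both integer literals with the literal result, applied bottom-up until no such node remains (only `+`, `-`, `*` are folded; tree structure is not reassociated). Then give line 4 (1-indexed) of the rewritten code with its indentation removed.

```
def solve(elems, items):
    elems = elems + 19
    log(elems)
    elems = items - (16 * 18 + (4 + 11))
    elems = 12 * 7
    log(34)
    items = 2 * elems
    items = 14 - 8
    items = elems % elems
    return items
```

elems = items - 303

Transformed code:
def solve(elems, items):
    elems = elems + 19
    log(elems)
    elems = items - 303
    elems = 84
    log(34)
    items = 2 * elems
    items = 6
    items = elems % elems
    return items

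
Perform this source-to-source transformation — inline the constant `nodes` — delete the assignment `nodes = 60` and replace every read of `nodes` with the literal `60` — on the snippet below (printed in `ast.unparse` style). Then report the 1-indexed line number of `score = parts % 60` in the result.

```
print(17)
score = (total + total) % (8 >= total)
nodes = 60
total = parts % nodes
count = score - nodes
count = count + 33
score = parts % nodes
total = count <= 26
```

Transformed code:
print(17)
score = (total + total) % (8 >= total)
total = parts % 60
count = score - 60
count = count + 33
score = parts % 60
total = count <= 26

6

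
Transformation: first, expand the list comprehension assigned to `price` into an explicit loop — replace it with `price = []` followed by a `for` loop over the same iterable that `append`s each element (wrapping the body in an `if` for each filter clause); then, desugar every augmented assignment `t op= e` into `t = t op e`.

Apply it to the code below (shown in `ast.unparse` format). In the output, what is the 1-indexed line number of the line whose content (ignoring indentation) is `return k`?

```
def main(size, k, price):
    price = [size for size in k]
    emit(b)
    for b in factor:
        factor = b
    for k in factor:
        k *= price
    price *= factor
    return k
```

Transformed code:
def main(size, k, price):
    price = []
    for size in k:
        price.append(size)
    emit(b)
    for b in factor:
        factor = b
    for k in factor:
        k = k * price
    price = price * factor
    return k

11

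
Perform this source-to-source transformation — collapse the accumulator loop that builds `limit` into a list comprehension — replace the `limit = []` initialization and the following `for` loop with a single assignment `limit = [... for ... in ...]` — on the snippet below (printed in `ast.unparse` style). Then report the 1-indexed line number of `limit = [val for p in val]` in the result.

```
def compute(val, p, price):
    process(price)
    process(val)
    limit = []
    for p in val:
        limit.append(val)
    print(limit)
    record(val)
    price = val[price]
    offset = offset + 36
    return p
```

Transformed code:
def compute(val, p, price):
    process(price)
    process(val)
    limit = [val for p in val]
    print(limit)
    record(val)
    price = val[price]
    offset = offset + 36
    return p

4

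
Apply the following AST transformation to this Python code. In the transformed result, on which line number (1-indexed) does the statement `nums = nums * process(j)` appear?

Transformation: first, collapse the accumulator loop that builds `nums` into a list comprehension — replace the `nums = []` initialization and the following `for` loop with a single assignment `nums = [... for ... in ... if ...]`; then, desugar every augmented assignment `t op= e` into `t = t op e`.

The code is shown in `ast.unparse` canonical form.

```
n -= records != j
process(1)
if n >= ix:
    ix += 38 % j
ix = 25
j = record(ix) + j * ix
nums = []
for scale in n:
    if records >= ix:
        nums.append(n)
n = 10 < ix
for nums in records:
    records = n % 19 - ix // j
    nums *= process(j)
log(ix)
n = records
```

Transformed code:
n = n - (records != j)
process(1)
if n >= ix:
    ix = ix + 38 % j
ix = 25
j = record(ix) + j * ix
nums = [n for scale in n if records >= ix]
n = 10 < ix
for nums in records:
    records = n % 19 - ix // j
    nums = nums * process(j)
log(ix)
n = records

11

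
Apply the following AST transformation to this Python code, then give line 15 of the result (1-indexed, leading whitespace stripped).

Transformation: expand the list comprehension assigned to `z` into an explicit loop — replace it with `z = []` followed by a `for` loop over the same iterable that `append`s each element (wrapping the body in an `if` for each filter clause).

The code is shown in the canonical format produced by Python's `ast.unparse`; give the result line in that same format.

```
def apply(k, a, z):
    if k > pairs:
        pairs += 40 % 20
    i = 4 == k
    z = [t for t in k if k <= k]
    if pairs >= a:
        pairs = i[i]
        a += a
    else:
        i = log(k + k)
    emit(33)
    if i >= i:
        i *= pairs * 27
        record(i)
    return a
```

Transformed code:
def apply(k, a, z):
    if k > pairs:
        pairs += 40 % 20
    i = 4 == k
    z = []
    for t in k:
        if k <= k:
            z.append(t)
    if pairs >= a:
        pairs = i[i]
        a += a
    else:
        i = log(k + k)
    emit(33)
    if i >= i:
        i *= pairs * 27
        record(i)
    return a

if i >= i:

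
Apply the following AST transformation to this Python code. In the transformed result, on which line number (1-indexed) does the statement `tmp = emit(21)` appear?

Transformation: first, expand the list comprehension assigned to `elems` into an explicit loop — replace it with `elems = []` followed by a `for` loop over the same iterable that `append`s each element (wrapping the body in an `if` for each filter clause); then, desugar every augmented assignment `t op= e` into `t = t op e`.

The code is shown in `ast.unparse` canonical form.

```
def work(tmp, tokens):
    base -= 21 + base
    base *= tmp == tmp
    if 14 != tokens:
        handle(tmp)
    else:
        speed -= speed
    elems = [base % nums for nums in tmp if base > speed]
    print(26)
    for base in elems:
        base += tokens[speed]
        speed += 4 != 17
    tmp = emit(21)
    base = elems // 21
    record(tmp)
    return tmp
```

16

Transformed code:
def work(tmp, tokens):
    base = base - (21 + base)
    base = base * (tmp == tmp)
    if 14 != tokens:
        handle(tmp)
    else:
        speed = speed - speed
    elems = []
    for nums in tmp:
        if base > speed:
            elems.append(base % nums)
    print(26)
    for base in elems:
        base = base + tokens[speed]
        speed = speed + (4 != 17)
    tmp = emit(21)
    base = elems // 21
    record(tmp)
    return tmp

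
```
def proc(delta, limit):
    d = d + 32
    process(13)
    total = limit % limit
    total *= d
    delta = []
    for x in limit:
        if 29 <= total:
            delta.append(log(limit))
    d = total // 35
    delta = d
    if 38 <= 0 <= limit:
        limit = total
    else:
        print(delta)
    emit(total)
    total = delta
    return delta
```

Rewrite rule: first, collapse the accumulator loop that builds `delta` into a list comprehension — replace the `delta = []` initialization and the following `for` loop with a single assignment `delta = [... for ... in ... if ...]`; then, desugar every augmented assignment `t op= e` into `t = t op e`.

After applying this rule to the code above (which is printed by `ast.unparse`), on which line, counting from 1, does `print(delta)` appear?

Transformed code:
def proc(delta, limit):
    d = d + 32
    process(13)
    total = limit % limit
    total = total * d
    delta = [log(limit) for x in limit if 29 <= total]
    d = total // 35
    delta = d
    if 38 <= 0 <= limit:
        limit = total
    else:
        print(delta)
    emit(total)
    total = delta
    return delta

12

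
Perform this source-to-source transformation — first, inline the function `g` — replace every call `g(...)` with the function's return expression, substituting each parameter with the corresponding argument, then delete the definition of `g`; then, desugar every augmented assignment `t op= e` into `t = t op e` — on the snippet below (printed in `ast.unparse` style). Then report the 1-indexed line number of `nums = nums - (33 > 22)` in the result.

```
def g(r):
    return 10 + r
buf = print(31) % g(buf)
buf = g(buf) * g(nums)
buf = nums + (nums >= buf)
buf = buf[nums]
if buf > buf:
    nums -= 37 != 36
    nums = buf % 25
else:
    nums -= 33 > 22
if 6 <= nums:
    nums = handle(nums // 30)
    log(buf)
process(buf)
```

Transformed code:
buf = print(31) % (10 + buf)
buf = (10 + buf) * (10 + nums)
buf = nums + (nums >= buf)
buf = buf[nums]
if buf > buf:
    nums = nums - (37 != 36)
    nums = buf % 25
else:
    nums = nums - (33 > 22)
if 6 <= nums:
    nums = handle(nums // 30)
    log(buf)
process(buf)

9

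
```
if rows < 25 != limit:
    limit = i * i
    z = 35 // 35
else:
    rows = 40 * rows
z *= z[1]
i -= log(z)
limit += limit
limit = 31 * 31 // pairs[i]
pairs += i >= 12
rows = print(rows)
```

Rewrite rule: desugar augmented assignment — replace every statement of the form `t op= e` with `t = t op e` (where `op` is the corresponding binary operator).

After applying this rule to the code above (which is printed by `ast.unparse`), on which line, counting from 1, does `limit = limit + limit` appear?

8

Transformed code:
if rows < 25 != limit:
    limit = i * i
    z = 35 // 35
else:
    rows = 40 * rows
z = z * z[1]
i = i - log(z)
limit = limit + limit
limit = 31 * 31 // pairs[i]
pairs = pairs + (i >= 12)
rows = print(rows)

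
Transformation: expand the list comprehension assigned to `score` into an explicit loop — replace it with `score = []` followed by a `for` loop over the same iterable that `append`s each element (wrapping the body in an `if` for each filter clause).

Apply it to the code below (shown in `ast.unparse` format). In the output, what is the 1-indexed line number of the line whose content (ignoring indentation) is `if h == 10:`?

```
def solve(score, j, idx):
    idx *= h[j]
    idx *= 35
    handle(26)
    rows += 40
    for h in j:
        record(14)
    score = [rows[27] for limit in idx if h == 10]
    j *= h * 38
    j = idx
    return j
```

10

Transformed code:
def solve(score, j, idx):
    idx *= h[j]
    idx *= 35
    handle(26)
    rows += 40
    for h in j:
        record(14)
    score = []
    for limit in idx:
        if h == 10:
            score.append(rows[27])
    j *= h * 38
    j = idx
    return j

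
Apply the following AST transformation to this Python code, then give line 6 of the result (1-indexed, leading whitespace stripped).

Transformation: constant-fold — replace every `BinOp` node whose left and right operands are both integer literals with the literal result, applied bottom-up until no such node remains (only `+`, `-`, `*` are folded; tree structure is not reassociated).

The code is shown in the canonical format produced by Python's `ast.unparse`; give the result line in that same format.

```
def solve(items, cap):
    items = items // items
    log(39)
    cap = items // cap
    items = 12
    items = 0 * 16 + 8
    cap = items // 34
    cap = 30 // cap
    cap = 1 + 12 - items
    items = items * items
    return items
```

Transformed code:
def solve(items, cap):
    items = items // items
    log(39)
    cap = items // cap
    items = 12
    items = 8
    cap = items // 34
    cap = 30 // cap
    cap = 13 - items
    items = items * items
    return items

items = 8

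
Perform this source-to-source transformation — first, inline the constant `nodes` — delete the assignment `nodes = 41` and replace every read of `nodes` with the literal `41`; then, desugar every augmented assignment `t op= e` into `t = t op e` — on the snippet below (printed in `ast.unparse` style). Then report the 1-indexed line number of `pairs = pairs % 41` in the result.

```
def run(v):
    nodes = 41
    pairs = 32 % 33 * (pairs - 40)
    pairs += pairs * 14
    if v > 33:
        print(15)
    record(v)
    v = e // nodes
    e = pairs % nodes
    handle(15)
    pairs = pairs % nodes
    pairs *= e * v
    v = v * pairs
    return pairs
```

10

Transformed code:
def run(v):
    pairs = 32 % 33 * (pairs - 40)
    pairs = pairs + pairs * 14
    if v > 33:
        print(15)
    record(v)
    v = e // 41
    e = pairs % 41
    handle(15)
    pairs = pairs % 41
    pairs = pairs * (e * v)
    v = v * pairs
    return pairs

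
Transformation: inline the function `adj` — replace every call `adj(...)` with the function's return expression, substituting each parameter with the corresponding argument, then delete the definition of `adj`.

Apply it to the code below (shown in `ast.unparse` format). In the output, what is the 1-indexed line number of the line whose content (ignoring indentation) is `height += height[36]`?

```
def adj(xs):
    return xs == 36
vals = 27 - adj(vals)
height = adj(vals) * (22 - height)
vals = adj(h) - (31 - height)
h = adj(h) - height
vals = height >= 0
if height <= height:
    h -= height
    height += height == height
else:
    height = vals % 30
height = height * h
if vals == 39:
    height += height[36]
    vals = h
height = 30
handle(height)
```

13

Transformed code:
vals = 27 - (vals == 36)
height = (vals == 36) * (22 - height)
vals = (h == 36) - (31 - height)
h = (h == 36) - height
vals = height >= 0
if height <= height:
    h -= height
    height += height == height
else:
    height = vals % 30
height = height * h
if vals == 39:
    height += height[36]
    vals = h
height = 30
handle(height)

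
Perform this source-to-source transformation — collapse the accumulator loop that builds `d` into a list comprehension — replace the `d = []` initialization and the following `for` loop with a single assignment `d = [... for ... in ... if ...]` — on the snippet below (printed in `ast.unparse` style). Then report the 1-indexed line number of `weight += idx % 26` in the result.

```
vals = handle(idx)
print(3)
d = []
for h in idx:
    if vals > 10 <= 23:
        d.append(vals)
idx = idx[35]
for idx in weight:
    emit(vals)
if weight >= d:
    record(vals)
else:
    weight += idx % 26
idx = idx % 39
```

10

Transformed code:
vals = handle(idx)
print(3)
d = [vals for h in idx if vals > 10 <= 23]
idx = idx[35]
for idx in weight:
    emit(vals)
if weight >= d:
    record(vals)
else:
    weight += idx % 26
idx = idx % 39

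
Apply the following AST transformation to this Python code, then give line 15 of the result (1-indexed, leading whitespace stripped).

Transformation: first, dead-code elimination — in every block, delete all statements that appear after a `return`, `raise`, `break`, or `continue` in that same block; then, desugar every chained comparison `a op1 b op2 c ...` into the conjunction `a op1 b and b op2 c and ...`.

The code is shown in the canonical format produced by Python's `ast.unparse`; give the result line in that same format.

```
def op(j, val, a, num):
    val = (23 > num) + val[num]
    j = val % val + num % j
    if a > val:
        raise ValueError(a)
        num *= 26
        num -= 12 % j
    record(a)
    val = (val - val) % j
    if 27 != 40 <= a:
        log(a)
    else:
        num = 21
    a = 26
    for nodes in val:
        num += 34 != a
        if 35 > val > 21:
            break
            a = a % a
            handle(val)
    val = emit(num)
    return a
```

Transformed code:
def op(j, val, a, num):
    val = (23 > num) + val[num]
    j = val % val + num % j
    if a > val:
        raise ValueError(a)
    record(a)
    val = (val - val) % j
    if 27 != 40 and 40 <= a:
        log(a)
    else:
        num = 21
    a = 26
    for nodes in val:
        num += 34 != a
        if 35 > val and val > 21:
            break
    val = emit(num)
    return a

if 35 > val and val > 21:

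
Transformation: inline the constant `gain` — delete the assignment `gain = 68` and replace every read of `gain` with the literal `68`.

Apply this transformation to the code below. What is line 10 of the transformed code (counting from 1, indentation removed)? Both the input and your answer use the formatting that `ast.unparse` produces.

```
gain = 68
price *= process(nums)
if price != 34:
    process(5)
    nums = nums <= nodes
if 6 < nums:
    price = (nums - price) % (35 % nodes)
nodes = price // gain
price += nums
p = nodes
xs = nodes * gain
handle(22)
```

xs = nodes * 68

Transformed code:
price *= process(nums)
if price != 34:
    process(5)
    nums = nums <= nodes
if 6 < nums:
    price = (nums - price) % (35 % nodes)
nodes = price // 68
price += nums
p = nodes
xs = nodes * 68
handle(22)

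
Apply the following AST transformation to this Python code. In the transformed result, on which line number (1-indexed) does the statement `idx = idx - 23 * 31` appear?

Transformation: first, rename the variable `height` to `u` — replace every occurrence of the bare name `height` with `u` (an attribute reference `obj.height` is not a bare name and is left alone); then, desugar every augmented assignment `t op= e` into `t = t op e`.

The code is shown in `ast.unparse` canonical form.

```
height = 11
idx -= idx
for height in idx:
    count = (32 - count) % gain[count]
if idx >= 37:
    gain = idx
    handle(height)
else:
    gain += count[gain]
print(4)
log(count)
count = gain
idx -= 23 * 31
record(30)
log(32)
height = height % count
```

13

Transformed code:
u = 11
idx = idx - idx
for u in idx:
    count = (32 - count) % gain[count]
if idx >= 37:
    gain = idx
    handle(u)
else:
    gain = gain + count[gain]
print(4)
log(count)
count = gain
idx = idx - 23 * 31
record(30)
log(32)
u = u % count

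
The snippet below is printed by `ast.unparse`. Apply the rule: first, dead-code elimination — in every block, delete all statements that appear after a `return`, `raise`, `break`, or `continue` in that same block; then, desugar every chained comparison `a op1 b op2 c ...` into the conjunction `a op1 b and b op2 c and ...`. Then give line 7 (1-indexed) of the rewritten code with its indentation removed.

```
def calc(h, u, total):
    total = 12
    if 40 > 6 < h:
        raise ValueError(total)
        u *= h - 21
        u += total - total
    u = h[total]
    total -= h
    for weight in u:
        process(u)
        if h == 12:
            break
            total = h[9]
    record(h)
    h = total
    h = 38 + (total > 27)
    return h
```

Transformed code:
def calc(h, u, total):
    total = 12
    if 40 > 6 and 6 < h:
        raise ValueError(total)
    u = h[total]
    total -= h
    for weight in u:
        process(u)
        if h == 12:
            break
    record(h)
    h = total
    h = 38 + (total > 27)
    return h

for weight in u:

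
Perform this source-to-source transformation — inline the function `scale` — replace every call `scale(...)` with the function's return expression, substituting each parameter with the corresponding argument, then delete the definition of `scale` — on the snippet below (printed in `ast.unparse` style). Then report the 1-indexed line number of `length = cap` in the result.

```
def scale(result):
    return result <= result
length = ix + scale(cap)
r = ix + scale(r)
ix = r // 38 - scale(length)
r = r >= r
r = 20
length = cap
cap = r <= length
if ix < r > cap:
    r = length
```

Transformed code:
length = ix + (cap <= cap)
r = ix + (r <= r)
ix = r // 38 - (length <= length)
r = r >= r
r = 20
length = cap
cap = r <= length
if ix < r > cap:
    r = length

6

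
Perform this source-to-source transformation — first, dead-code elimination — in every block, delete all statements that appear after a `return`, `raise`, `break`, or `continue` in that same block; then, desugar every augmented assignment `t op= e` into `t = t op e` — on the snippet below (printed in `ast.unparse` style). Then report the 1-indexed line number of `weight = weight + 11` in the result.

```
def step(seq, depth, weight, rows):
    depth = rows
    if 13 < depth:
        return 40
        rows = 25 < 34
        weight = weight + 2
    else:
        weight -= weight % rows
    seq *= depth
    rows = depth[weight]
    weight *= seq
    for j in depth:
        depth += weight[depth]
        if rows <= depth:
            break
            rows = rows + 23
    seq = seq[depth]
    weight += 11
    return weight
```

15

Transformed code:
def step(seq, depth, weight, rows):
    depth = rows
    if 13 < depth:
        return 40
    else:
        weight = weight - weight % rows
    seq = seq * depth
    rows = depth[weight]
    weight = weight * seq
    for j in depth:
        depth = depth + weight[depth]
        if rows <= depth:
            break
    seq = seq[depth]
    weight = weight + 11
    return weight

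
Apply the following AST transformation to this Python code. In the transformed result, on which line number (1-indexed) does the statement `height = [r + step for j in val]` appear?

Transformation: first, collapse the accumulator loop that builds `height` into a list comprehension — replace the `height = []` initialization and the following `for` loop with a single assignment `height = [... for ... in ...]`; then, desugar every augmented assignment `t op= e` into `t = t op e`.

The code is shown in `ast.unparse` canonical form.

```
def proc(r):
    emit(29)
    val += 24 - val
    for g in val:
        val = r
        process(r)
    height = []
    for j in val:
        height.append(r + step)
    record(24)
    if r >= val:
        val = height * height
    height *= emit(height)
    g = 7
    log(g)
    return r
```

7

Transformed code:
def proc(r):
    emit(29)
    val = val + (24 - val)
    for g in val:
        val = r
        process(r)
    height = [r + step for j in val]
    record(24)
    if r >= val:
        val = height * height
    height = height * emit(height)
    g = 7
    log(g)
    return r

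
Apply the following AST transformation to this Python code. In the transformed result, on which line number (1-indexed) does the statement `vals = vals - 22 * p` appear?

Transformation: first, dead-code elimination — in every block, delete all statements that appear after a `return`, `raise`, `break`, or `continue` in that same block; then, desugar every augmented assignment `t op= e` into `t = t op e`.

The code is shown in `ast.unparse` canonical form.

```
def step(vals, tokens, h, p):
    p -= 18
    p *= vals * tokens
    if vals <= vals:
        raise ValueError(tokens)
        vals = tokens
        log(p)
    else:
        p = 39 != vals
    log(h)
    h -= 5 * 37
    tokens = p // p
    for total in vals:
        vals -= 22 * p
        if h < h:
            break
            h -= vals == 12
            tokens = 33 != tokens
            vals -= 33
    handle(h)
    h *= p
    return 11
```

12

Transformed code:
def step(vals, tokens, h, p):
    p = p - 18
    p = p * (vals * tokens)
    if vals <= vals:
        raise ValueError(tokens)
    else:
        p = 39 != vals
    log(h)
    h = h - 5 * 37
    tokens = p // p
    for total in vals:
        vals = vals - 22 * p
        if h < h:
            break
    handle(h)
    h = h * p
    return 11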